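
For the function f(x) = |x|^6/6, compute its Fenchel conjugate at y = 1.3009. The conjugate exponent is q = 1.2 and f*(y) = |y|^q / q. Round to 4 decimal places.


The conjugate exponent q satisfies 1/p + 1/q = 1.
p = 6, so q = 6/(6 - 1) = 1.2
|y|^q = 1.3009^1.2 = 1.3712
f*(1.3009) = 1.3712 / 1.2 = 1.1426


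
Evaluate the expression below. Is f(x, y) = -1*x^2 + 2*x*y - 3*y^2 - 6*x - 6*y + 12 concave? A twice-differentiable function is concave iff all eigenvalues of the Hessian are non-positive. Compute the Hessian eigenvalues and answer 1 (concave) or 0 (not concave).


The Hessian of f(x,y) = -1*x^2 + 2*x*y - 3*y^2 - 6*x - 6*y + 12 is:
H = [[-2, 2], [2, -6]]
Trace = -2 - 6 = -8
Determinant = -2*-6 - (2)^2 = 8
Discriminant = (-8)^2 - 4*8 = 32.0
Eigenvalues: lambda_1 = -6.8284, lambda_2 = -1.1716
The function is concave.

1


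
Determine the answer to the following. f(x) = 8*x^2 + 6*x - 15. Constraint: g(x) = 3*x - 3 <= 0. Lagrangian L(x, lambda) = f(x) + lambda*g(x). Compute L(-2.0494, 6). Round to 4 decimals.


Step 1: Evaluate f(x).
f(-2.0494) = 8*(-2.0494)^2 + 6*(-2.0494) - 15 = 6.3039
Step 2: Evaluate g(x).
g(-2.0494) = 3*-2.0494 - 3 = -9.1482
Step 3: Compute Lagrangian.
L = 6.3039 + 6*-9.1482 = -48.5853


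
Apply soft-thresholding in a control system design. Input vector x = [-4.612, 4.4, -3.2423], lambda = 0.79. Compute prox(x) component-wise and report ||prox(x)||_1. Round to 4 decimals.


Soft-thresholding with lambda = 0.79:
prox(-4.612) = sign(-4.612)*max(|-4.612| - 0.79, 0) = -3.822
prox(4.4) = sign(4.4)*max(|4.4| - 0.79, 0) = 3.61
prox(-3.2423) = sign(-3.2423)*max(|-3.2423| - 0.79, 0) = -2.4523
prox(x) = [-3.822, 3.61, -2.4523]
||prox(x)||_1 = 3.822 + 3.61 + 2.4523 = 9.8843


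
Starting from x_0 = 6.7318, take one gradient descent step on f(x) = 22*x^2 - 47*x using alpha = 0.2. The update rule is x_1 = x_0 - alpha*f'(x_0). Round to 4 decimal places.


We compute the gradient at x_0 and apply the update.
f'(x) = 44*x - 47
f'(6.7318) = 44*6.7318 - 47 = 249.1992
x_1 = 6.7318 - 0.2*249.1992 = -43.108


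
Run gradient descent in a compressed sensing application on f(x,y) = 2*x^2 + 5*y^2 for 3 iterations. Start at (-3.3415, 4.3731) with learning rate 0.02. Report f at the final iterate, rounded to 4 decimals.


Gradient descent on f(x,y) = 2*x^2 + 5*y^2.
Starting point: (-3.3415, 4.3731), alpha = 0.02
Step 1: grad_x = 2*2*-3.3415 = -13.366, grad_y = 2*5*4.3731 = 43.731
  x_1 = -3.3415 - 0.02*-13.366 = -3.0742
  y_1 = 4.3731 - 0.02*43.731 = 3.4985
Step 2: grad_x = 2*2*-3.0742 = -12.2967, grad_y = 2*5*3.4985 = 34.9848
  x_2 = -3.0742 - 0.02*-12.2967 = -2.8282
  y_2 = 3.4985 - 0.02*34.9848 = 2.7988
Step 3: grad_x = 2*2*-2.8282 = -11.313, grad_y = 2*5*2.7988 = 27.9878
  x_3 = -2.8282 - 0.02*-11.313 = -2.602
  y_3 = 2.7988 - 0.02*27.9878 = 2.239
f(-2.602, 2.239) = 2*(-2.602)^2 + 5*2.239^2 = 38.6069


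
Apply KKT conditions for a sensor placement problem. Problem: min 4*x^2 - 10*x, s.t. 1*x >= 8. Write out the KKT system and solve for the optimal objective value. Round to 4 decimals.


Step 1: Try lambda = 0 (constraint inactive).
x_unc = 10/(2*4) = 1.25
Check: 1*1.25 = 1.25 < 8 -- violated!
Step 2: Constraint must be active: 1*x = 8
x* = 8/1 = 8.0
lambda = (2*4*8.0 - 10)/1 = 54.0
Step 3: Compute optimal value.
f(x*) = 4*8.0^2 - 10*8.0 = 176.0


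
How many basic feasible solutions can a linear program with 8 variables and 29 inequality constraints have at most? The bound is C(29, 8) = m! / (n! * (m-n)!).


Each vertex corresponds to some choice of n active constraints out of m, so the number of vertices is at most C(m, n) = m! / (n!(m-n)!).
m = 29, n = 8
Numerator: 29 * 28 * 27 * 26 * 25 * 24 * 23 * 22
Denominator: 8! = 40320
C(29, 8) = 4292145


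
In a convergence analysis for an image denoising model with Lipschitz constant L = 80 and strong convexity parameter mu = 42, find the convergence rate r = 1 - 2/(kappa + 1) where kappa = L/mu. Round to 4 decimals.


Step 1: Compute the condition number.
kappa = L/mu = 80/42 = 1.9048
Step 2: Compute the convergence rate.
r = 1 - 2/(kappa + 1) = 1 - 2*mu/(L + mu) = (L - mu)/(L + mu) = 38/122 = 0.3115


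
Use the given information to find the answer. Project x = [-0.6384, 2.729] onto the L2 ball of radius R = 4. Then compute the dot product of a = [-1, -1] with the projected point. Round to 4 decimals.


Step 1: Compute ||x|| (intermediates to 6 decimals).
||x|| = sqrt((-0.6384)^2 + 2.729^2) = 2.802676
Step 2: Project.
Since ||x|| <= R, proj = x (no scaling needed).
proj(x) = [-0.6384, 2.729]
Step 3: Dot product.
a^T * proj(x) = -1*(-0.6384) - 1*2.729 = -2.0906


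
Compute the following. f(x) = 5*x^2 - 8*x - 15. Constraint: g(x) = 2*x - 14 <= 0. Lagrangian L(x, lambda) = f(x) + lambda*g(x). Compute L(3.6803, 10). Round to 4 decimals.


Step 1: Evaluate f(x).
f(3.6803) = 5*3.6803^2 - 8*3.6803 - 15 = 23.2806
Step 2: Evaluate g(x).
g(3.6803) = 2*3.6803 - 14 = -6.6394
Step 3: Compute Lagrangian.
L = 23.2806 + 10*-6.6394 = -43.1134


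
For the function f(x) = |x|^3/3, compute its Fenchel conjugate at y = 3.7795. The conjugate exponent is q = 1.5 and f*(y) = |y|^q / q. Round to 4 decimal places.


The conjugate exponent q satisfies 1/p + 1/q = 1.
p = 3, so q = 3/(3 - 1) = 1.5
|y|^q = 3.7795^1.5 = 7.3477
f*(3.7795) = 7.3477 / 1.5 = 4.8985


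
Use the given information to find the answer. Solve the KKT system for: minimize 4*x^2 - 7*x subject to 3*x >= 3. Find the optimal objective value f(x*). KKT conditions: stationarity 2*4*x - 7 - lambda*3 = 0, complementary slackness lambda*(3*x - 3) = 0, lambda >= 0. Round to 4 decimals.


Step 1: Try lambda = 0 (constraint inactive).
x_unc = 7/(2*4) = 0.875
Check: 3*0.875 = 2.625 < 3 -- violated!
Step 2: Constraint must be active: 3*x = 3
x* = 3/3 = 1.0
lambda = (2*4*1.0 - 7)/3 = 0.3333
Step 3: Compute optimal value.
f(x*) = 4*1.0^2 - 7*1.0 = -3.0


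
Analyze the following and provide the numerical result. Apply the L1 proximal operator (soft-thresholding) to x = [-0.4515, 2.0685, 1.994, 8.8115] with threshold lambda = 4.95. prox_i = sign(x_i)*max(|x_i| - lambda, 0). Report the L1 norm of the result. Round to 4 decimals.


Soft-thresholding with lambda = 4.95:
prox(-0.4515) = sign(-0.4515)*max(|-0.4515| - 4.95, 0) = 0.0
prox(2.0685) = sign(2.0685)*max(|2.0685| - 4.95, 0) = 0.0
prox(1.994) = sign(1.994)*max(|1.994| - 4.95, 0) = 0.0
prox(8.8115) = sign(8.8115)*max(|8.8115| - 4.95, 0) = 3.8615
prox(x) = [0.0, 0.0, 0.0, 3.8615]
||prox(x)||_1 = 0.0 + 0.0 + 0.0 + 3.8615 = 3.8615


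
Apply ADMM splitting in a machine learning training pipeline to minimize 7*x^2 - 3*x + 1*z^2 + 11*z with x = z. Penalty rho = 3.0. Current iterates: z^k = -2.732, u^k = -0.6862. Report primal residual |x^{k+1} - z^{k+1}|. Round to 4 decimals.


ADMM iteration with rho = 3.0, z^k = -2.732, u^k = -0.6862
Step 1: x-update.
Minimize 7*x^2 - 3*x + (3.0/2)*(x + 2.732 - 0.6862)^2
FOC: (2*7 + 3.0)*x = 3 + 3.0*(-2.732 + 0.6862)
x^{k+1} = -0.1846
Step 2: z-update.
Minimize 1*z^2 + 11*z + (3.0/2)*(-0.1846 - z - 0.6862)^2
FOC: (2*1 + 3.0)*z = -11 + 3.0*(-0.1846 - 0.6862)
z^{k+1} = -2.7225
Step 3: u-update.
u^{k+1} = -0.6862 - 0.1846 + 2.7225 = 1.8517
Step 4: Primal residual = |-0.1846 + 2.7225| = 2.5379


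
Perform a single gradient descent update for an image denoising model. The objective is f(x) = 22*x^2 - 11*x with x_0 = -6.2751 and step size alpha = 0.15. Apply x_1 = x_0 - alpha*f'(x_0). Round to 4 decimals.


We compute the gradient at x_0 and apply the update.
f'(x) = 44*x - 11
f'(-6.2751) = 44*-6.2751 - 11 = -287.1044
x_1 = -6.2751 - 0.15*-287.1044 = 36.7906


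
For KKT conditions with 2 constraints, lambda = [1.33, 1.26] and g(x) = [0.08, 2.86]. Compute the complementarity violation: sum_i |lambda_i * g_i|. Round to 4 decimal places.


KKT complementary slackness check:
lambda_1 * g_1 = 1.33 * 0.08 = 0.1064
lambda_2 * g_2 = 1.26 * 2.86 = 3.6036
Total violation = 0.1064 + 3.6036 = 3.71


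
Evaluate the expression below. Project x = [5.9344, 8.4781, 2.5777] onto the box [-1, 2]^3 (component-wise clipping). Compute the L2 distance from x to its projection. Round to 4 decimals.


Project each component onto [-1, 2].
clip(5.9344) = 2.0, clip(8.4781) = 2.0, clip(2.5777) = 2.0
Projection = [2.0, 2.0, 2.0]
Squared diffs: [15.4795, 41.9658, 0.3337]
Distance = sqrt(57.779) = 7.6013


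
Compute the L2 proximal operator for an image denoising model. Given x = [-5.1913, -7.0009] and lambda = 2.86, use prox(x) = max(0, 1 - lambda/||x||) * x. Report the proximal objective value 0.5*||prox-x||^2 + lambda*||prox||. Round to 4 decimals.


Step 1: Compute ||x||.
||x|| = 8.7156
Step 2: Compute scaling factor.
scale = max(0, 1 - 2.86/8.7156) = 0.6719
Step 3: prox(x) = [-3.4878, -4.7036]
||prox(x)|| = 5.8556
Step 4: Proximal objective.
0.5*||prox-x||^2 = 4.0898
lambda*||prox|| = 16.747
Total = 20.8369


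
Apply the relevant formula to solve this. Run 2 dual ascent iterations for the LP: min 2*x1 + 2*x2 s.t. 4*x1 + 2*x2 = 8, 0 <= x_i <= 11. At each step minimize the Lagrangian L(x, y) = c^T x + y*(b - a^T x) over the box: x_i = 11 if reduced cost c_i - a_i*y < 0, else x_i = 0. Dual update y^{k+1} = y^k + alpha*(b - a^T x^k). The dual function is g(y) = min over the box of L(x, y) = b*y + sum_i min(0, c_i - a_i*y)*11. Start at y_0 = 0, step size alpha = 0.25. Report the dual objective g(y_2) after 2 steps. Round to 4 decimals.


Dual ascent for LP: min 2*x1 + 2*x2, 4*x1 + 2*x2 = 8, 0 <= x_i <= 11
Step 1: y^k = 0.0, reduced costs: (2.0, 2.0)
  x^k = (0.0, 0.0), subgradient = b - a^T x = 8.0
  y^{k+1} = 0.0 + 0.25*8.0 = 2.0
Step 2: y^k = 2.0, reduced costs: (-6.0, -2.0)
  x^k = (11.0, 11.0), subgradient = b - a^T x = -58.0
  y^{k+1} = 2.0 + 0.25*-58.0 = -12.5
Dual objective at y_2 = -12.5: reduced costs (52.0, 27.0), box minimizer x = (0.0, 0.0)
g(y_2) = b*y + (c1 - a1*y)*x1 + (c2 - a2*y)*x2 = 8*(-12.5) + 52.0*0.0 + 27.0*0.0 = -100.0 + 0.0 + 0.0 = -100.0


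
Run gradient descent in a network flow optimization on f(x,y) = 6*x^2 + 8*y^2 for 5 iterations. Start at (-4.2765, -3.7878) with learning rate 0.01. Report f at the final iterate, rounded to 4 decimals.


Gradient descent on f(x,y) = 6*x^2 + 8*y^2.
Starting point: (-4.2765, -3.7878), alpha = 0.01
Step 1: grad_x = 2*6*-4.2765 = -51.318, grad_y = 2*8*-3.7878 = -60.6048
  x_1 = -4.2765 - 0.01*-51.318 = -3.7633
  y_1 = -3.7878 - 0.01*-60.6048 = -3.1818
Step 2: grad_x = 2*6*-3.7633 = -45.1598, grad_y = 2*8*-3.1818 = -50.908
  x_2 = -3.7633 - 0.01*-45.1598 = -3.3117
  y_2 = -3.1818 - 0.01*-50.908 = -2.6727
Step 3: grad_x = 2*6*-3.3117 = -39.7407, grad_y = 2*8*-2.6727 = -42.7627
  x_3 = -3.3117 - 0.01*-39.7407 = -2.9143
  y_3 = -2.6727 - 0.01*-42.7627 = -2.245
Step 4: grad_x = 2*6*-2.9143 = -34.9718, grad_y = 2*8*-2.245 = -35.9207
  x_4 = -2.9143 - 0.01*-34.9718 = -2.5646
  y_4 = -2.245 - 0.01*-35.9207 = -1.8858
Step 5: grad_x = 2*6*-2.5646 = -30.7752, grad_y = 2*8*-1.8858 = -30.1734
  x_5 = -2.5646 - 0.01*-30.7752 = -2.2568
  y_5 = -1.8858 - 0.01*-30.1734 = -1.5841
f(-2.2568, -1.5841) = 6*(-2.2568)^2 + 8*(-1.5841)^2 = 50.6352


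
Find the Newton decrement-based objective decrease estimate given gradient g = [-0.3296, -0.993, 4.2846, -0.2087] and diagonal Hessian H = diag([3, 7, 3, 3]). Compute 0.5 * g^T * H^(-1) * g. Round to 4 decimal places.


Step 1: H is diagonal, so H^(-1) * g = [-0.1099, -0.1419, 1.4282, -0.0696].
Step 2: g^T H^(-1) g = sum_i g_i^2 / H_ii
  = (-0.3296)^2/3 + (-0.993)^2/7 + (4.2846)^2/3 + (-0.2087)^2/3
  = 0.0362 + 0.1409 + 6.1193 + 0.0145 = 6.3109
Step 3: Objective decrease = 0.5 * g^T H^(-1) g = 3.1554


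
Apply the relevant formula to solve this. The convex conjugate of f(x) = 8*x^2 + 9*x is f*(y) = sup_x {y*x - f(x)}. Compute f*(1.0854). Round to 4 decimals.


f*(y) = sup_x {y*x - a*x^2 - b*x} = sup_x {(y-b)*x - a*x^2}
FOC: (y - b) - 2a*x = 0 => x* = (y - b)/(2a)
x* = (1.0854 - 9)/(2*8) = -0.4947
f*(1.0854) = (y-b)^2/(4a) = (1.0854 - 9)^2/(4*8)
= 62.6409/32 = 1.9575


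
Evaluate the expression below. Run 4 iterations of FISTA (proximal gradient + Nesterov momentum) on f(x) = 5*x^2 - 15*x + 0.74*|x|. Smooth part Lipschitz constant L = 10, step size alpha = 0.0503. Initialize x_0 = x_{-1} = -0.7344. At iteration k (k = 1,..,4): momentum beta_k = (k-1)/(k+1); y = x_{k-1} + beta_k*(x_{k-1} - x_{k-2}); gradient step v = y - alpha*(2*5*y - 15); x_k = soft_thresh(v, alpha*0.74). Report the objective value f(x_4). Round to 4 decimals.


FISTA on f(x) = 5*x^2 - 15*x + 0.74*|x|
L = 10, alpha = 0.0503
Iteration 1: beta = 0.0, y = -0.7344 + 0.0*(-0.7344 + 0.7344) = -0.7344
  grad(y) = -22.344, v = y - alpha*grad = 0.3895
  prox(v) = soft_thresh(0.3895, 0.0372) = 0.3523
Iteration 2: beta = 0.3333, y = 0.3523 + 0.3333*(0.3523 + 0.7344) = 0.7145
  grad(y) = -7.8549, v = y - alpha*grad = 1.1096
  prox(v) = soft_thresh(1.1096, 0.0372) = 1.0724
Iteration 3: beta = 0.5, y = 1.0724 + 0.5*(1.0724 - 0.3523) = 1.4324
  grad(y) = -0.6756, v = y - alpha*grad = 1.4664
  prox(v) = soft_thresh(1.4664, 0.0372) = 1.4292
Iteration 4: beta = 0.6, y = 1.4292 + 0.6*(1.4292 - 1.0724) = 1.6433
  grad(y) = 1.4329, v = y - alpha*grad = 1.5712
  prox(v) = soft_thresh(1.5712, 0.0372) = 1.534
f(x_4) = 5*1.534^2 - 15*1.534 + 0.74*|1.534| = -10.1091


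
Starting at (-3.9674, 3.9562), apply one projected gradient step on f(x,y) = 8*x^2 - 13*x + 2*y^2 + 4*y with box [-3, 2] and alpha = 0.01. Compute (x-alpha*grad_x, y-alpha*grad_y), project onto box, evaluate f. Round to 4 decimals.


Step 1: Compute gradient at (-3.9674, 3.9562).
grad_x = 2*8*-3.9674 - 13 = -76.4784
grad_y = 2*2*3.9562 + 4 = 19.8248
Step 2: Gradient step.
x_raw = -3.9674 - 0.01*-76.4784 = -3.2026
y_raw = 3.9562 - 0.01*19.8248 = 3.758
Step 3: Project onto [-3, 2].
x_proj = clip(-3.2026) = -3.0
y_proj = clip(3.758) = 2.0
Step 4: Evaluate f.
f(-3.0, 2.0) = 127.0


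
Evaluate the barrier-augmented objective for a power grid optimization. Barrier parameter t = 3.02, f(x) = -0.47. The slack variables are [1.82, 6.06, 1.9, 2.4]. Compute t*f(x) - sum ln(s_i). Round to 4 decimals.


Step 1: Compute log-barrier.
ln values: [0.5988, 1.8017, 0.6419, 0.8755]
phi = -(0.5988 + 1.8017 + 0.6419 + 0.8755) = -3.9179
Step 2: Compute augmented objective.
t*f(x) = 3.02*-0.47 = -1.4194
Total = -1.4194 - 3.9179 = -5.3373


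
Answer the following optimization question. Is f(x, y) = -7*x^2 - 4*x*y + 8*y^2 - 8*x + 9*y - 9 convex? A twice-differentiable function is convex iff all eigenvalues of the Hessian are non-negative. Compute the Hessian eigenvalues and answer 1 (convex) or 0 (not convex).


The Hessian of f(x,y) = -7*x^2 - 4*x*y + 8*y^2 - 8*x + 9*y - 9 is:
H = [[-14, -4], [-4, 16]]
Trace = -14 + 16 = 2
Determinant = -14*16 - (-4)^2 = -240
Discriminant = (2)^2 - 4*-240 = 964.0
Eigenvalues: lambda_1 = -14.5242, lambda_2 = 16.5242
The function is not convex.

0


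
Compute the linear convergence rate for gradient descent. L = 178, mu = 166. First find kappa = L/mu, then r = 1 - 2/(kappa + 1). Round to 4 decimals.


Step 1: Compute the condition number.
kappa = L/mu = 178/166 = 1.0723
Step 2: Compute the convergence rate.
r = 1 - 2/(kappa + 1) = 1 - 2*mu/(L + mu) = (L - mu)/(L + mu) = 12/344 = 0.0349


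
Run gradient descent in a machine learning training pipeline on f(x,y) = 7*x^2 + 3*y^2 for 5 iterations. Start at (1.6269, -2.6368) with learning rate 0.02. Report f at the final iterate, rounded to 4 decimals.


Gradient descent on f(x,y) = 7*x^2 + 3*y^2.
Starting point: (1.6269, -2.6368), alpha = 0.02
Step 1: grad_x = 2*7*1.6269 = 22.7766, grad_y = 2*3*-2.6368 = -15.8208
  x_1 = 1.6269 - 0.02*22.7766 = 1.1714
  y_1 = -2.6368 - 0.02*-15.8208 = -2.3204
Step 2: grad_x = 2*7*1.1714 = 16.3992, grad_y = 2*3*-2.3204 = -13.9223
  x_2 = 1.1714 - 0.02*16.3992 = 0.8434
  y_2 = -2.3204 - 0.02*-13.9223 = -2.0419
Step 3: grad_x = 2*7*0.8434 = 11.8074, grad_y = 2*3*-2.0419 = -12.2516
  x_3 = 0.8434 - 0.02*11.8074 = 0.6072
  y_3 = -2.0419 - 0.02*-12.2516 = -1.7969
Step 4: grad_x = 2*7*0.6072 = 8.5013, grad_y = 2*3*-1.7969 = -10.7814
  x_4 = 0.6072 - 0.02*8.5013 = 0.4372
  y_4 = -1.7969 - 0.02*-10.7814 = -1.5813
Step 5: grad_x = 2*7*0.4372 = 6.121, grad_y = 2*3*-1.5813 = -9.4877
  x_5 = 0.4372 - 0.02*6.121 = 0.3148
  y_5 = -1.5813 - 0.02*-9.4877 = -1.3915
f(0.3148, -1.3915) = 7*0.3148^2 + 3*(-1.3915)^2 = 6.5027


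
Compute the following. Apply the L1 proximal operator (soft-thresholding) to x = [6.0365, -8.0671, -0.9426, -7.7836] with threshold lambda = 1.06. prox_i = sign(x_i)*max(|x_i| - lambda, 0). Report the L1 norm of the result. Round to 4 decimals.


Soft-thresholding with lambda = 1.06:
prox(6.0365) = sign(6.0365)*max(|6.0365| - 1.06, 0) = 4.9765
prox(-8.0671) = sign(-8.0671)*max(|-8.0671| - 1.06, 0) = -7.0071
prox(-0.9426) = sign(-0.9426)*max(|-0.9426| - 1.06, 0) = 0.0
prox(-7.7836) = sign(-7.7836)*max(|-7.7836| - 1.06, 0) = -6.7236
prox(x) = [4.9765, -7.0071, 0.0, -6.7236]
||prox(x)||_1 = 4.9765 + 7.0071 + 0.0 + 6.7236 = 18.7072


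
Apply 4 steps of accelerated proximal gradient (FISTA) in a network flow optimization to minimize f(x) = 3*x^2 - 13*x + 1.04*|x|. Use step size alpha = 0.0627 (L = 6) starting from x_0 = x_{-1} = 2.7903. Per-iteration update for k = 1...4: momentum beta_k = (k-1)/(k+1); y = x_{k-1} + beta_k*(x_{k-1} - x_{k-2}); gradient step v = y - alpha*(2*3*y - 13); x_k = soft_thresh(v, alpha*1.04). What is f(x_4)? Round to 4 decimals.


FISTA on f(x) = 3*x^2 - 13*x + 1.04*|x|
L = 6, alpha = 0.0627
Iteration 1: beta = 0.0, y = 2.7903 + 0.0*(2.7903 - 2.7903) = 2.7903
  grad(y) = 3.7418, v = y - alpha*grad = 2.5557
  prox(v) = soft_thresh(2.5557, 0.0652) = 2.4905
Iteration 2: beta = 0.3333, y = 2.4905 + 0.3333*(2.4905 - 2.7903) = 2.3905
  grad(y) = 1.3432, v = y - alpha*grad = 2.3063
  prox(v) = soft_thresh(2.3063, 0.0652) = 2.2411
Iteration 3: beta = 0.5, y = 2.2411 + 0.5*(2.2411 - 2.4905) = 2.1164
  grad(y) = -0.3014, v = y - alpha*grad = 2.1353
  prox(v) = soft_thresh(2.1353, 0.0652) = 2.0701
Iteration 4: beta = 0.6, y = 2.0701 + 0.6*(2.0701 - 2.2411) = 1.9675
  grad(y) = -1.1949, v = y - alpha*grad = 2.0424
  prox(v) = soft_thresh(2.0424, 0.0652) = 1.9772
f(x_4) = 3*1.9772^2 - 13*1.9772 + 1.04*|1.9772| = -11.9194


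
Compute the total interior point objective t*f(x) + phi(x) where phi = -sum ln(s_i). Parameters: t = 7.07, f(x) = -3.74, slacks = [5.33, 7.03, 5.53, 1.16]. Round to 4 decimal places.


Step 1: Compute log-barrier.
ln values: [1.6734, 1.9502, 1.7102, 0.1484]
phi = -(1.6734 + 1.9502 + 1.7102 + 0.1484) = -5.4821
Step 2: Compute augmented objective.
t*f(x) = 7.07*-3.74 = -26.4418
Total = -26.4418 - 5.4821 = -31.9239


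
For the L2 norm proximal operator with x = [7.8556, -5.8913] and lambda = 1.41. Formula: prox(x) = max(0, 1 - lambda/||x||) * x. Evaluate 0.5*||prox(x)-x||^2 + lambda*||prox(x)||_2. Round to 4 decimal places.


Step 1: Compute ||x||.
||x|| = 9.8193
Step 2: Compute scaling factor.
scale = max(0, 1 - 1.41/9.8193) = 0.8564
Step 3: prox(x) = [6.7276, -5.0453]
||prox(x)|| = 8.4093
Step 4: Proximal objective.
0.5*||prox-x||^2 = 0.9941
lambda*||prox|| = 11.8571
Total = 12.8511


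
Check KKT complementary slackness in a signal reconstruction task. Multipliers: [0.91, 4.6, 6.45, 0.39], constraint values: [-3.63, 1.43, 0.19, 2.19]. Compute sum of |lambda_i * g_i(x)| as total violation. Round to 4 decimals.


KKT complementary slackness check:
lambda_1 * g_1 = 0.91 * -3.63 = -3.3033
lambda_2 * g_2 = 4.6 * 1.43 = 6.578
lambda_3 * g_3 = 6.45 * 0.19 = 1.2255
lambda_4 * g_4 = 0.39 * 2.19 = 0.8541
Total violation = 3.3033 + 6.578 + 1.2255 + 0.8541 = 11.9609


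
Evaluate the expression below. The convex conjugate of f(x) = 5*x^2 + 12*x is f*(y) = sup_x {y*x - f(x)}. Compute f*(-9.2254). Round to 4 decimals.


f*(y) = sup_x {y*x - a*x^2 - b*x} = sup_x {(y-b)*x - a*x^2}
FOC: (y - b) - 2a*x = 0 => x* = (y - b)/(2a)
x* = (-9.2254 - 12)/(2*5) = -2.1225
f*(-9.2254) = (y-b)^2/(4a) = (-9.2254 - 12)^2/(4*5)
= 450.5176/20 = 22.5259


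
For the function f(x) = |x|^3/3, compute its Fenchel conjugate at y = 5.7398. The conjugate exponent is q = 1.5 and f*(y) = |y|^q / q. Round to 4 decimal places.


The conjugate exponent q satisfies 1/p + 1/q = 1.
p = 3, so q = 3/(3 - 1) = 1.5
|y|^q = 5.7398^1.5 = 13.7513
f*(5.7398) = 13.7513 / 1.5 = 9.1676


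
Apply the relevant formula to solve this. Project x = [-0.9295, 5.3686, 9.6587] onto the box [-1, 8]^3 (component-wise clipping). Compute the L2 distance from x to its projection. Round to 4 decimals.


Project each component onto [-1, 8].
clip(-0.9295) = -0.9295, clip(5.3686) = 5.3686, clip(9.6587) = 8.0
Projection = [-0.9295, 5.3686, 8.0]
Squared diffs: [0.0, 0.0, 2.7513]
Distance = sqrt(2.7513) = 1.6587


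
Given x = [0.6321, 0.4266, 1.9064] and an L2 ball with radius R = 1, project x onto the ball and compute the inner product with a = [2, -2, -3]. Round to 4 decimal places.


Step 1: Compute ||x|| (intermediates to 6 decimals).
||x|| = sqrt(0.6321^2 + 0.4266^2 + 1.9064^2) = 2.053265
Step 2: Project.
Since ||x|| > R, scale = R/||x|| = 1/2.053265 = 0.487029, proj(x) = scale * x
proj(x) = [0.307851, 0.207767, 0.928472]
Step 3: Dot product.
a^T * proj(x) = 2*0.307851 - 2*0.207767 - 3*0.928472 = -2.5852


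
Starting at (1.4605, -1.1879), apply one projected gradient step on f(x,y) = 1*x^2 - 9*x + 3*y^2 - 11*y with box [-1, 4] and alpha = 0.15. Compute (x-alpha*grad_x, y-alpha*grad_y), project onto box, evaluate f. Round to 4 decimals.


Step 1: Compute gradient at (1.4605, -1.1879).
grad_x = 2*1*1.4605 - 9 = -6.079
grad_y = 2*3*-1.1879 - 11 = -18.1274
Step 2: Gradient step.
x_raw = 1.4605 - 0.15*-6.079 = 2.3724
y_raw = -1.1879 - 0.15*-18.1274 = 1.5312
Step 3: Project onto [-1, 4].
x_proj = clip(2.3724) = 2.3724
y_proj = clip(1.5312) = 1.5312
Step 4: Evaluate f.
f(2.3724, 1.5312) = -25.5326


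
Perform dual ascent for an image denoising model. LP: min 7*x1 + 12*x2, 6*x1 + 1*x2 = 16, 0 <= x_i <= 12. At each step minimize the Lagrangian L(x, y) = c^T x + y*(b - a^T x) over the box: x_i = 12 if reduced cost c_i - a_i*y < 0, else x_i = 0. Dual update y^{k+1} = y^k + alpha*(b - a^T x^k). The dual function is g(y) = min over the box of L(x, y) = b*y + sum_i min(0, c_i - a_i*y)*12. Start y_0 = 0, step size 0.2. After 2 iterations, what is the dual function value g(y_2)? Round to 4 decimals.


Dual ascent for LP: min 7*x1 + 12*x2, 6*x1 + 1*x2 = 16, 0 <= x_i <= 12
Step 1: y^k = 0.0, reduced costs: (7.0, 12.0)
  x^k = (0.0, 0.0), subgradient = b - a^T x = 16.0
  y^{k+1} = 0.0 + 0.2*16.0 = 3.2
Step 2: y^k = 3.2, reduced costs: (-12.2, 8.8)
  x^k = (12.0, 0.0), subgradient = b - a^T x = -56.0
  y^{k+1} = 3.2 + 0.2*-56.0 = -8.0
Dual objective at y_2 = -8.0: reduced costs (55.0, 20.0), box minimizer x = (0.0, 0.0)
g(y_2) = b*y + (c1 - a1*y)*x1 + (c2 - a2*y)*x2 = 16*(-8.0) + 55.0*0.0 + 20.0*0.0 = -128.0 + 0.0 + 0.0 = -128.0


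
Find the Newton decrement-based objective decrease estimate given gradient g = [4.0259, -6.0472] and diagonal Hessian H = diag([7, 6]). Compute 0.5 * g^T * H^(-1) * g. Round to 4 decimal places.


Step 1: H is diagonal, so H^(-1) * g = [0.5751, -1.0079].
Step 2: g^T H^(-1) g = sum_i g_i^2 / H_ii
  = (4.0259)^2/7 + (-6.0472)^2/6
  = 2.3154 + 6.0948 = 8.4102
Step 3: Objective decrease = 0.5 * g^T H^(-1) g = 4.2051


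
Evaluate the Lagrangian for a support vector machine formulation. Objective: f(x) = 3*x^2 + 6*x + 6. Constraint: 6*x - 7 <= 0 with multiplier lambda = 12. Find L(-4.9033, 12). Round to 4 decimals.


Step 1: Evaluate f(x).
f(-4.9033) = 3*(-4.9033)^2 + 6*(-4.9033) + 6 = 48.7073
Step 2: Evaluate g(x).
g(-4.9033) = 6*-4.9033 - 7 = -36.4198
Step 3: Compute Lagrangian.
L = 48.7073 + 12*-36.4198 = -388.3303


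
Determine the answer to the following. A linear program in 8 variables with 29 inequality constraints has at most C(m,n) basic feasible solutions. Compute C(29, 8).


Each vertex corresponds to some choice of n active constraints out of m, so the number of vertices is at most C(m, n) = m! / (n!(m-n)!).
m = 29, n = 8
Numerator: 29 * 28 * 27 * 26 * 25 * 24 * 23 * 22
Denominator: 8! = 40320
C(29, 8) = 4292145


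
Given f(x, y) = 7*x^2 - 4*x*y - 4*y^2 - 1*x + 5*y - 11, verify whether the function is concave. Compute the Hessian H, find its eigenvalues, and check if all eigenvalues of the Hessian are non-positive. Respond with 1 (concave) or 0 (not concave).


The Hessian of f(x,y) = 7*x^2 - 4*x*y - 4*y^2 - 1*x + 5*y - 11 is:
H = [[14, -4], [-4, -8]]
Trace = 14 - 8 = 6
Determinant = 14*-8 - (-4)^2 = -128
Discriminant = (6)^2 - 4*-128 = 548.0
Eigenvalues: lambda_1 = -8.7047, lambda_2 = 14.7047
The function is not concave.

0


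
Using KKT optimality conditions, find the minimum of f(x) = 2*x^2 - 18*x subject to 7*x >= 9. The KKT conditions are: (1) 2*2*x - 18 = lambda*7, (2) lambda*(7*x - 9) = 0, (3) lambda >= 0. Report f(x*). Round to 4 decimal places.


Step 1: Try lambda = 0 (constraint inactive).
Stationarity: 2*2*x - 18 = 0
x* = 18/(2*2) = 4.5
Check constraint: 7*4.5 = 31.5 >= 9 -- satisfied.
Step 2: Compute optimal value.
f(x*) = 2*4.5^2 - 18*4.5 = -40.5


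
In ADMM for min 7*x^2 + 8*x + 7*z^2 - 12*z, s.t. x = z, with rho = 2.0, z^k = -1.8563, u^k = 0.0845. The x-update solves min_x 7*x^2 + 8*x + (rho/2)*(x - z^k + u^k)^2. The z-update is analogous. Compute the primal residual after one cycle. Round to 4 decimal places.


ADMM iteration with rho = 2.0, z^k = -1.8563, u^k = 0.0845
Step 1: x-update.
Minimize 7*x^2 + 8*x + (2.0/2)*(x + 1.8563 + 0.0845)^2
FOC: (2*7 + 2.0)*x = -8 + 2.0*(-1.8563 - 0.0845)
x^{k+1} = -0.7426
Step 2: z-update.
Minimize 7*z^2 - 12*z + (2.0/2)*(-0.7426 - z + 0.0845)^2
FOC: (2*7 + 2.0)*z = 12 + 2.0*(-0.7426 + 0.0845)
z^{k+1} = 0.6677
Step 3: u-update.
u^{k+1} = 0.0845 - 0.7426 - 0.6677 = -1.3258
Step 4: Primal residual = |-0.7426 - 0.6677| = 1.4103


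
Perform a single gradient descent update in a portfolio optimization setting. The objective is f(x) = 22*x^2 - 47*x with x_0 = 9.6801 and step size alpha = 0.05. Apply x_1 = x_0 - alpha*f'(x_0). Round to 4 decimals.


We compute the gradient at x_0 and apply the update.
f'(x) = 44*x - 47
f'(9.6801) = 44*9.6801 - 47 = 378.9244
x_1 = 9.6801 - 0.05*378.9244 = -9.2661


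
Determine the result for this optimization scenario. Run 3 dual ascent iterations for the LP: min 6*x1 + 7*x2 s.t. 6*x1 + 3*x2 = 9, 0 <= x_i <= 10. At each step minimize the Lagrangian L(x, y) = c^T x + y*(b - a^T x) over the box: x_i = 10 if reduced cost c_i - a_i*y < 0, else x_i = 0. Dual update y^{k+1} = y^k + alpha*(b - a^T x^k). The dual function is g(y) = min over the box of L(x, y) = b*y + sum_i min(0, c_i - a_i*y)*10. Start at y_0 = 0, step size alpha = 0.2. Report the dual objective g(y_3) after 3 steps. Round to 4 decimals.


Dual ascent for LP: min 6*x1 + 7*x2, 6*x1 + 3*x2 = 9, 0 <= x_i <= 10
Step 1: y^k = 0.0, reduced costs: (6.0, 7.0)
  x^k = (0.0, 0.0), subgradient = b - a^T x = 9.0
  y^{k+1} = 0.0 + 0.2*9.0 = 1.8
Step 2: y^k = 1.8, reduced costs: (-4.8, 1.6)
  x^k = (10.0, 0.0), subgradient = b - a^T x = -51.0
  y^{k+1} = 1.8 + 0.2*-51.0 = -8.4
Step 3: y^k = -8.4, reduced costs: (56.4, 32.2)
  x^k = (0.0, 0.0), subgradient = b - a^T x = 9.0
  y^{k+1} = -8.4 + 0.2*9.0 = -6.6
Dual objective at y_3 = -6.6: reduced costs (45.6, 26.8), box minimizer x = (0.0, 0.0)
g(y_3) = b*y + (c1 - a1*y)*x1 + (c2 - a2*y)*x2 = 9*(-6.6) + 45.6*0.0 + 26.8*0.0 = -59.4 + 0.0 + 0.0 = -59.4


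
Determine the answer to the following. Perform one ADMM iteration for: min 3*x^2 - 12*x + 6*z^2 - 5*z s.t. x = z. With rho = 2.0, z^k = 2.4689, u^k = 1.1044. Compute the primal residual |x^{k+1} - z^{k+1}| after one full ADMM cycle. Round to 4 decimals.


ADMM iteration with rho = 2.0, z^k = 2.4689, u^k = 1.1044
Step 1: x-update.
Minimize 3*x^2 - 12*x + (2.0/2)*(x - 2.4689 + 1.1044)^2
FOC: (2*3 + 2.0)*x = 12 + 2.0*(2.4689 - 1.1044)
x^{k+1} = 1.8411
Step 2: z-update.
Minimize 6*z^2 - 5*z + (2.0/2)*(1.8411 - z + 1.1044)^2
FOC: (2*6 + 2.0)*z = 5 + 2.0*(1.8411 + 1.1044)
z^{k+1} = 0.7779
Step 3: u-update.
u^{k+1} = 1.1044 + 1.8411 - 0.7779 = 2.1676
Step 4: Primal residual = |1.8411 - 0.7779| = 1.0632


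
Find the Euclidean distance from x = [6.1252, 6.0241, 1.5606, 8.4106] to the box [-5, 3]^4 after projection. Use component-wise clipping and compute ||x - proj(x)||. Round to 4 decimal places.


Project each component onto [-5, 3].
clip(6.1252) = 3.0, clip(6.0241) = 3.0, clip(1.5606) = 1.5606, clip(8.4106) = 3.0
Projection = [3.0, 3.0, 1.5606, 3.0]
Squared diffs: [9.7669, 9.1452, 0.0, 29.2746]
Distance = sqrt(48.1867) = 6.9417


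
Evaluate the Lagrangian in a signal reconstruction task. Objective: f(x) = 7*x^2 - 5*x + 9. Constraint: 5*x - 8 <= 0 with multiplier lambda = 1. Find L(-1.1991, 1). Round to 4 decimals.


Step 1: Evaluate f(x).
f(-1.1991) = 7*(-1.1991)^2 - 5*(-1.1991) + 9 = 25.0604
Step 2: Evaluate g(x).
g(-1.1991) = 5*-1.1991 - 8 = -13.9955
Step 3: Compute Lagrangian.
L = 25.0604 + 1*-13.9955 = 11.0649


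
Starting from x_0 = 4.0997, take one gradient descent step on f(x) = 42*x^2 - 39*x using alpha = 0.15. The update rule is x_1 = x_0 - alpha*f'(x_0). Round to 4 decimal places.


We compute the gradient at x_0 and apply the update.
f'(x) = 84*x - 39
f'(4.0997) = 84*4.0997 - 39 = 305.3748
x_1 = 4.0997 - 0.15*305.3748 = -41.7065


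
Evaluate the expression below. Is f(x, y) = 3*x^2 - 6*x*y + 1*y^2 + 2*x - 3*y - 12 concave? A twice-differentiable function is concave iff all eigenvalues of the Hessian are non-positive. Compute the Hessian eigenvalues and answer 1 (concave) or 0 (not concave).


The Hessian of f(x,y) = 3*x^2 - 6*x*y + 1*y^2 + 2*x - 3*y - 12 is:
H = [[6, -6], [-6, 2]]
Trace = 6 + 2 = 8
Determinant = 6*2 - (-6)^2 = -24
Discriminant = (8)^2 - 4*-24 = 160.0
Eigenvalues: lambda_1 = -2.3246, lambda_2 = 10.3246
The function is not concave.

0


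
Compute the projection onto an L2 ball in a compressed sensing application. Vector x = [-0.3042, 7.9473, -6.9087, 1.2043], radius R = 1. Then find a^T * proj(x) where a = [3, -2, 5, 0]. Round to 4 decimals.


Step 1: Compute ||x|| (intermediates to 6 decimals).
||x|| = sqrt((-0.3042)^2 + 7.9473^2 + (-6.9087)^2 + 1.2043^2) = 10.603423
Step 2: Project.
Since ||x|| > R, scale = R/||x|| = 1/10.603423 = 0.094309, proj(x) = scale * x
proj(x) = [-0.028689, 0.749502, -0.651553, 0.113576]
Step 3: Dot product.
a^T * proj(x) = 3*(-0.028689) - 2*0.749502 + 5*(-0.651553) + 0*0.113576 = -4.8428


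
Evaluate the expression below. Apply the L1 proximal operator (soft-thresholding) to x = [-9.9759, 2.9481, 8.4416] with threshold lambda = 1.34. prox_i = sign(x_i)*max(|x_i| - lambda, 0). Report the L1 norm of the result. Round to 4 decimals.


Soft-thresholding with lambda = 1.34:
prox(-9.9759) = sign(-9.9759)*max(|-9.9759| - 1.34, 0) = -8.6359
prox(2.9481) = sign(2.9481)*max(|2.9481| - 1.34, 0) = 1.6081
prox(8.4416) = sign(8.4416)*max(|8.4416| - 1.34, 0) = 7.1016
prox(x) = [-8.6359, 1.6081, 7.1016]
||prox(x)||_1 = 8.6359 + 1.6081 + 7.1016 = 17.3456


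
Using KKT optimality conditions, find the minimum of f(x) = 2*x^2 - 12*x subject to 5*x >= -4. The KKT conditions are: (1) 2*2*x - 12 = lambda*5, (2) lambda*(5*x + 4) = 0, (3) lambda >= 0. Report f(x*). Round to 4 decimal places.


Step 1: Try lambda = 0 (constraint inactive).
Stationarity: 2*2*x - 12 = 0
x* = 12/(2*2) = 3.0
Check constraint: 5*3.0 = 15.0 >= -4 -- satisfied.
Step 2: Compute optimal value.
f(x*) = 2*3.0^2 - 12*3.0 = -18.0


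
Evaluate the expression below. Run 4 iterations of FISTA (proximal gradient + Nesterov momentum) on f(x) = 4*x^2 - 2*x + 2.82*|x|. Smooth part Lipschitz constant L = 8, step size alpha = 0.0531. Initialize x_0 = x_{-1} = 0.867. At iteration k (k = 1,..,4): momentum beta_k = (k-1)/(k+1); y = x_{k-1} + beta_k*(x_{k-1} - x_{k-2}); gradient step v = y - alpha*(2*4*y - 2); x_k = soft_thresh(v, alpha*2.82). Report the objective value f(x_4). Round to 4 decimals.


FISTA on f(x) = 4*x^2 - 2*x + 2.82*|x|
L = 8, alpha = 0.0531
Iteration 1: beta = 0.0, y = 0.867 + 0.0*(0.867 - 0.867) = 0.867
  grad(y) = 4.936, v = y - alpha*grad = 0.6049
  prox(v) = soft_thresh(0.6049, 0.1497) = 0.4552
Iteration 2: beta = 0.3333, y = 0.4552 + 0.3333*(0.4552 - 0.867) = 0.3179
  grad(y) = 0.543, v = y - alpha*grad = 0.289
  prox(v) = soft_thresh(0.289, 0.1497) = 0.1393
Iteration 3: beta = 0.5, y = 0.1393 + 0.5*(0.1393 - 0.4552) = -0.0186
  grad(y) = -2.149, v = y - alpha*grad = 0.0955
  prox(v) = soft_thresh(0.0955, 0.1497) = 0.0
Iteration 4: beta = 0.6, y = 0.0 + 0.6*(0.0 - 0.1393) = -0.0836
  grad(y) = -2.6686, v = y - alpha*grad = 0.0581
  prox(v) = soft_thresh(0.0581, 0.1497) = 0.0
f(x_4) = 4*0.0^2 - 2*0.0 + 2.82*|0.0| = 0.0


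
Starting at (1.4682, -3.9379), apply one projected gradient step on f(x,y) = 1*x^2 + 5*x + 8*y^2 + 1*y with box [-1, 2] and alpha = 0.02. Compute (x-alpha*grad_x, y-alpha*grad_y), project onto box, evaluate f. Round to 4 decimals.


Step 1: Compute gradient at (1.4682, -3.9379).
grad_x = 2*1*1.4682 + 5 = 7.9364
grad_y = 2*8*-3.9379 + 1 = -62.0064
Step 2: Gradient step.
x_raw = 1.4682 - 0.02*7.9364 = 1.3095
y_raw = -3.9379 - 0.02*-62.0064 = -2.6978
Step 3: Project onto [-1, 2].
x_proj = clip(1.3095) = 1.3095
y_proj = clip(-2.6978) = -1.0
Step 4: Evaluate f.
f(1.3095, -1.0) = 15.2621


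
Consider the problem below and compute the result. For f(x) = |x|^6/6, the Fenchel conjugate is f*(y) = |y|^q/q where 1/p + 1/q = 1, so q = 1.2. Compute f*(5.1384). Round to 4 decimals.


The conjugate exponent q satisfies 1/p + 1/q = 1.
p = 6, so q = 6/(6 - 1) = 1.2
|y|^q = 5.1384^1.2 = 7.1284
f*(5.1384) = 7.1284 / 1.2 = 5.9404


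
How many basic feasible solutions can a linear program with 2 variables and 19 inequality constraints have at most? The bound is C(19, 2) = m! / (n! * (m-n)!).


Each vertex corresponds to some choice of n active constraints out of m, so the number of vertices is at most C(m, n) = m! / (n!(m-n)!).
m = 19, n = 2
Numerator: 19 * 18
Denominator: 2! = 2
C(19, 2) = 171


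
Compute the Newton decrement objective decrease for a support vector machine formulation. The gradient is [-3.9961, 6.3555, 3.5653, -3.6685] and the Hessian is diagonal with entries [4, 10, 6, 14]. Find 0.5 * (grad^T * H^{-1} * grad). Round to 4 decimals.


Step 1: H is diagonal, so H^(-1) * g = [-0.999, 0.6356, 0.5942, -0.262].
Step 2: g^T H^(-1) g = sum_i g_i^2 / H_ii
  = (-3.9961)^2/4 + (6.3555)^2/10 + (3.5653)^2/6 + (-3.6685)^2/14
  = 3.9922 + 4.0392 + 2.1186 + 0.9613 = 11.1113
Step 3: Objective decrease = 0.5 * g^T H^(-1) g = 5.5556


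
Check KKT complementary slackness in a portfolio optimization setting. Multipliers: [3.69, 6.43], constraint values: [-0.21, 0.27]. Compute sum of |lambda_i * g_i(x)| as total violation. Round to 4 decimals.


KKT complementary slackness check:
lambda_1 * g_1 = 3.69 * -0.21 = -0.7749
lambda_2 * g_2 = 6.43 * 0.27 = 1.7361
Total violation = 0.7749 + 1.7361 = 2.511


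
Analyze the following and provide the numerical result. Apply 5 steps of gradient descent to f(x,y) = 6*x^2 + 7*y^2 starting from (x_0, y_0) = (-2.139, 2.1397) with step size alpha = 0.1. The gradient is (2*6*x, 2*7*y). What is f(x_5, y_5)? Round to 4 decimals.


Gradient descent on f(x,y) = 6*x^2 + 7*y^2.
Starting point: (-2.139, 2.1397), alpha = 0.1
Step 1: grad_x = 2*6*-2.139 = -25.668, grad_y = 2*7*2.1397 = 29.9558
  x_1 = -2.139 - 0.1*-25.668 = 0.4278
  y_1 = 2.1397 - 0.1*29.9558 = -0.8559
Step 2: grad_x = 2*6*0.4278 = 5.1336, grad_y = 2*7*-0.8559 = -11.9823
  x_2 = 0.4278 - 0.1*5.1336 = -0.0856
  y_2 = -0.8559 - 0.1*-11.9823 = 0.3424
Step 3: grad_x = 2*6*-0.0856 = -1.0267, grad_y = 2*7*0.3424 = 4.7929
  x_3 = -0.0856 - 0.1*-1.0267 = 0.0171
  y_3 = 0.3424 - 0.1*4.7929 = -0.1369
Step 4: grad_x = 2*6*0.0171 = 0.2053, grad_y = 2*7*-0.1369 = -1.9172
  x_4 = 0.0171 - 0.1*0.2053 = -0.0034
  y_4 = -0.1369 - 0.1*-1.9172 = 0.0548
Step 5: grad_x = 2*6*-0.0034 = -0.0411, grad_y = 2*7*0.0548 = 0.7669
  x_5 = -0.0034 - 0.1*-0.0411 = 0.0007
  y_5 = 0.0548 - 0.1*0.7669 = -0.0219
f(0.0007, -0.0219) = 6*0.0007^2 + 7*(-0.0219)^2 = 0.0034


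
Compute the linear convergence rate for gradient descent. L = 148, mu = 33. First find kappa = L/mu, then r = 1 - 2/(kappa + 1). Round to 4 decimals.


Step 1: Compute the condition number.
kappa = L/mu = 148/33 = 4.4848
Step 2: Compute the convergence rate.
r = 1 - 2/(kappa + 1) = 1 - 2*mu/(L + mu) = (L - mu)/(L + mu) = 115/181 = 0.6354


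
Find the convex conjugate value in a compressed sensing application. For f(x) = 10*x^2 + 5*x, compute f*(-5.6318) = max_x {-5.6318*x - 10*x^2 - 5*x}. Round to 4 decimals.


f*(y) = sup_x {y*x - a*x^2 - b*x} = sup_x {(y-b)*x - a*x^2}
FOC: (y - b) - 2a*x = 0 => x* = (y - b)/(2a)
x* = (-5.6318 - 5)/(2*10) = -0.5316
f*(-5.6318) = (y-b)^2/(4a) = (-5.6318 - 5)^2/(4*10)
= 113.0352/40 = 2.8259


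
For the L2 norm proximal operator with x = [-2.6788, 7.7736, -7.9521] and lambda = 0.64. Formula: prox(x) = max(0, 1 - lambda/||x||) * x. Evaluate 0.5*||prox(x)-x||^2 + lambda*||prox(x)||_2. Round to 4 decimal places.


Step 1: Compute ||x||.
||x|| = 11.4386
Step 2: Compute scaling factor.
scale = max(0, 1 - 0.64/11.4386) = 0.944
Step 3: prox(x) = [-2.5289, 7.3387, -7.5072]
||prox(x)|| = 10.7986
Step 4: Proximal objective.
0.5*||prox-x||^2 = 0.2048
lambda*||prox|| = 6.9111
Total = 7.1159


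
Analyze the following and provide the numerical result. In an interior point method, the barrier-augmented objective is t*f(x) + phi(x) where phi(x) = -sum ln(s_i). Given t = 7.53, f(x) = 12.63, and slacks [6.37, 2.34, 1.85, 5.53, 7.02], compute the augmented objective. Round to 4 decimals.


Step 1: Compute log-barrier.
ln values: [1.8516, 0.8502, 0.6152, 1.7102, 1.9488]
phi = -(1.8516 + 0.8502 + 0.6152 + 1.7102 + 1.9488) = -6.9759
Step 2: Compute augmented objective.
t*f(x) = 7.53*12.63 = 95.1039
Total = 95.1039 - 6.9759 = 88.128


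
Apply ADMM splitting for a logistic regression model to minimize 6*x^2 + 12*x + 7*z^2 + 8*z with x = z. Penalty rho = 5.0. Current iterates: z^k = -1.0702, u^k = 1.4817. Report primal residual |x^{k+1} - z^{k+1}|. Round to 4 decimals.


ADMM iteration with rho = 5.0, z^k = -1.0702, u^k = 1.4817
Step 1: x-update.
Minimize 6*x^2 + 12*x + (5.0/2)*(x + 1.0702 + 1.4817)^2
FOC: (2*6 + 5.0)*x = -12 + 5.0*(-1.0702 - 1.4817)
x^{k+1} = -1.4564
Step 2: z-update.
Minimize 7*z^2 + 8*z + (5.0/2)*(-1.4564 - z + 1.4817)^2
FOC: (2*7 + 5.0)*z = -8 + 5.0*(-1.4564 + 1.4817)
z^{k+1} = -0.4144
Step 3: u-update.
u^{k+1} = 1.4817 - 1.4564 + 0.4144 = 0.4397
Step 4: Primal residual = |-1.4564 + 0.4144| = 1.042


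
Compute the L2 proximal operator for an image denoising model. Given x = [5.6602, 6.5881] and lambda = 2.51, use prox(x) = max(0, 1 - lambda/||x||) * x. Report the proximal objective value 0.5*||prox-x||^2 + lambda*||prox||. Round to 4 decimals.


Step 1: Compute ||x||.
||x|| = 8.6857
Step 2: Compute scaling factor.
scale = max(0, 1 - 2.51/8.6857) = 0.711
Step 3: prox(x) = [4.0245, 4.6843]
||prox(x)|| = 6.1757
Step 4: Proximal objective.
0.5*||prox-x||^2 = 3.1501
lambda*||prox|| = 15.501
Total = 18.651


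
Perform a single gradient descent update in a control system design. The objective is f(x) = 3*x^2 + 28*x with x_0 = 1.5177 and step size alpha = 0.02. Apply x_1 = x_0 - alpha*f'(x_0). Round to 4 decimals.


We compute the gradient at x_0 and apply the update.
f'(x) = 6*x + 28
f'(1.5177) = 6*1.5177 + 28 = 37.1062
x_1 = 1.5177 - 0.02*37.1062 = 0.7756


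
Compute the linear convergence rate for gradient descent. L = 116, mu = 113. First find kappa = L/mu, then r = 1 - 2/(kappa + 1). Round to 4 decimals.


Step 1: Compute the condition number.
kappa = L/mu = 116/113 = 1.0265
Step 2: Compute the convergence rate.
r = 1 - 2/(kappa + 1) = 1 - 2*mu/(L + mu) = (L - mu)/(L + mu) = 3/229 = 0.0131


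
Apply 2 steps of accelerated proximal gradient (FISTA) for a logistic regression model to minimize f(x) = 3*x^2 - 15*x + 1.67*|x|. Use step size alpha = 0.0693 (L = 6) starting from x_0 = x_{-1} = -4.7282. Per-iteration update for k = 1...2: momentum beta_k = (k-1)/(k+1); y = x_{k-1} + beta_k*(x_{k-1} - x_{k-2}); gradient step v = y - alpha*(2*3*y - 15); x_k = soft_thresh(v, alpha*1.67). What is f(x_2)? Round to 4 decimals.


FISTA on f(x) = 3*x^2 - 15*x + 1.67*|x|
L = 6, alpha = 0.0693
Iteration 1: beta = 0.0, y = -4.7282 + 0.0*(-4.7282 + 4.7282) = -4.7282
  grad(y) = -43.3692, v = y - alpha*grad = -1.7227
  prox(v) = soft_thresh(-1.7227, 0.1157) = -1.607
Iteration 2: beta = 0.3333, y = -1.607 + 0.3333*(-1.607 + 4.7282) = -0.5666
  grad(y) = -18.3995, v = y - alpha*grad = 0.7085
  prox(v) = soft_thresh(0.7085, 0.1157) = 0.5928
f(x_2) = 3*0.5928^2 - 15*0.5928 + 1.67*|0.5928| = -6.8475
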